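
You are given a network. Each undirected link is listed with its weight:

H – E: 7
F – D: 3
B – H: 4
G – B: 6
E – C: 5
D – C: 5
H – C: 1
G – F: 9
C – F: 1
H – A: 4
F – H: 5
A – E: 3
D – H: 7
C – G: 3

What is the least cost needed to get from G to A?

Running Dijkstra from G:
G: 0
C: 3  (via G)
F: 4  (via C)
H: 4  (via C)
B: 6  (via G)
D: 7  (via F)
A: 8  (via H)
Shortest route: G → C → H → A = 8.

8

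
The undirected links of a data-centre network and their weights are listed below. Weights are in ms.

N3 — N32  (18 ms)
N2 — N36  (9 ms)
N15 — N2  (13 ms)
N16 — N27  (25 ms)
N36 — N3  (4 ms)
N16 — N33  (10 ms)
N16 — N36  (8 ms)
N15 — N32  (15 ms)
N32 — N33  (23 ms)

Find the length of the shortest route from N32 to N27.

55 ms

Compare a few routes:
N32 - N15 - N2 - N36 - N16 - N27: 15+13+9+8+25 = 70
N32 - N33 - N16 - N27: 23+10+25 = 58
N32 - N3 - N36 - N16 - N27: 18+4+8+25 = 55
The minimum is 55 ms via N32 - N3 - N36 - N16 - N27.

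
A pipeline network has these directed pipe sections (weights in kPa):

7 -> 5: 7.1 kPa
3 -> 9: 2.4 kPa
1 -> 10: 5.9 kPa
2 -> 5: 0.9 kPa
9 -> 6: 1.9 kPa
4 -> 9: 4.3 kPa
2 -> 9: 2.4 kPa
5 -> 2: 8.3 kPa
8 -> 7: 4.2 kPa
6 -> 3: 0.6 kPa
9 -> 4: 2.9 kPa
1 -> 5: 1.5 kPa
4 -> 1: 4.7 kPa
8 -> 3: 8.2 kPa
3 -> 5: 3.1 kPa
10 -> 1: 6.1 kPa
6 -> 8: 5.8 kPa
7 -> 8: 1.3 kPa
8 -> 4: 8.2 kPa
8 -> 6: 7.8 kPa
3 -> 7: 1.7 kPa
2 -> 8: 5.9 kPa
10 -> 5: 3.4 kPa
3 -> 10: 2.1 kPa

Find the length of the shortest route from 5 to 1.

18.3 kPa

Candidate routes:
5 → 2 → 9 → 6 → 3 → 10 → 1: 8.3+2.4+1.9+0.6+2.1+6.1 = 21.4
5 → 2 → 9 → 4 → 1: 8.3+2.4+2.9+4.7 = 18.3
Cheapest is 5 → 2 → 9 → 4 → 1 at 18.3 kPa.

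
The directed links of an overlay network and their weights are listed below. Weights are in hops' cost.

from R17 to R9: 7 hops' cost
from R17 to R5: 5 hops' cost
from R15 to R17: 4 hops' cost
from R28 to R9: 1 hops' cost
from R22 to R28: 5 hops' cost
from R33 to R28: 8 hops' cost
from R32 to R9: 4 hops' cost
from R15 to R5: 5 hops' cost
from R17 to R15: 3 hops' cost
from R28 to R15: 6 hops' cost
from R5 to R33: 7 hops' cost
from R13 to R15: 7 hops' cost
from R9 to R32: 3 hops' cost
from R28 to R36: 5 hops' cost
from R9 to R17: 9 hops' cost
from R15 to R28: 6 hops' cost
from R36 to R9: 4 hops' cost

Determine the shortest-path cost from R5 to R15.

21 hops' cost

Settle nodes by increasing distance from R5:
R5: 0
R33: 7  (via R5)
R28: 15  (via R33)
R9: 16  (via R28)
R32: 19  (via R9)
R36: 20  (via R28)
R15: 21  (via R28)
Shortest route: R5 → R33 → R28 → R15 = 21 hops' cost.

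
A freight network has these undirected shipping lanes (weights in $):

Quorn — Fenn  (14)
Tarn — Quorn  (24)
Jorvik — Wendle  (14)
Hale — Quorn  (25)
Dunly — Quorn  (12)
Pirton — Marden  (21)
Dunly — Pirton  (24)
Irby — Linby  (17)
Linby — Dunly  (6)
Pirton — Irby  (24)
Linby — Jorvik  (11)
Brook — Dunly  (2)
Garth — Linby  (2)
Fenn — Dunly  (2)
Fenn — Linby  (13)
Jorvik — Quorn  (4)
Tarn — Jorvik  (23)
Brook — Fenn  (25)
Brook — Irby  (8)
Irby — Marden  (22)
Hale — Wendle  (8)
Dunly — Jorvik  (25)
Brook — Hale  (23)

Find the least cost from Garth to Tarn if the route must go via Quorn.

$41

Shortest Garth→Quorn: Garth → Linby → Jorvik → Quorn = 17
Shortest Quorn→Tarn: Quorn → Tarn = 24
Total via Quorn: 17 + 24 = $41.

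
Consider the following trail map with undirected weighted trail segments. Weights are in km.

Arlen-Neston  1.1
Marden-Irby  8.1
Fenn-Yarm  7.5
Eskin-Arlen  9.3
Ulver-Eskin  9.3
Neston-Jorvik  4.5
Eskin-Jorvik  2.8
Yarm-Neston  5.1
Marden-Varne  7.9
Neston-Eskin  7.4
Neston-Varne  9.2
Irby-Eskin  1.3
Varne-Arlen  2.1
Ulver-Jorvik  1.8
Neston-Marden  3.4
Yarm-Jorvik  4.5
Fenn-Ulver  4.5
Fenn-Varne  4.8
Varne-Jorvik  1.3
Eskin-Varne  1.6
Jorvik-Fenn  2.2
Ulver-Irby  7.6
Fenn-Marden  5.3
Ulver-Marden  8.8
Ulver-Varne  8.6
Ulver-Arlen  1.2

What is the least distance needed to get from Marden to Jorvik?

Settle nodes by increasing distance from Marden:
Marden: 0
Neston: 3.4  (via Marden)
Arlen: 4.5  (via Neston)
Fenn: 5.3  (via Marden)
Ulver: 5.7  (via Arlen)
Varne: 6.6  (via Arlen)
Jorvik: 7.5  (via Fenn)
Shortest route: Marden–Fenn–Jorvik = 7.5 km.

7.5 km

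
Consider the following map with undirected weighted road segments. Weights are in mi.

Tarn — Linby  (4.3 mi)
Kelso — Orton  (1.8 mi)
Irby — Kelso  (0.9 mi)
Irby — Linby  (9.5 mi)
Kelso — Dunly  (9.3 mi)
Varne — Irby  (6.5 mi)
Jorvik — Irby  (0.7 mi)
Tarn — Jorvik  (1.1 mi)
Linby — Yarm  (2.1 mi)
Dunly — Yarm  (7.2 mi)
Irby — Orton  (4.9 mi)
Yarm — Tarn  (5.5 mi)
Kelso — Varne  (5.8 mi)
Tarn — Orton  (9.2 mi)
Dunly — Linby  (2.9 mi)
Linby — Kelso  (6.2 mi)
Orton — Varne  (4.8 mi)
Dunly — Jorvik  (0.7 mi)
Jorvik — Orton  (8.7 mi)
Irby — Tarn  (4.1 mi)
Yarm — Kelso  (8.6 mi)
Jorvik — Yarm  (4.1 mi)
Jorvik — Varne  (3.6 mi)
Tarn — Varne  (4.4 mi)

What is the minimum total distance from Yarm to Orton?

Enumerating some paths:
Yarm–Jorvik–Irby–Kelso–Orton: 4.1+0.7+0.9+1.8 = 7.5
Yarm–Linby–Dunly–Jorvik–Irby–Kelso–Orton: 2.1+2.9+0.7+0.7+0.9+1.8 = 9.1
Yarm–Jorvik–Irby–Orton: 4.1+0.7+4.9 = 9.7
Cheapest is Yarm–Jorvik–Irby–Kelso–Orton at 7.5 mi.

7.5 mi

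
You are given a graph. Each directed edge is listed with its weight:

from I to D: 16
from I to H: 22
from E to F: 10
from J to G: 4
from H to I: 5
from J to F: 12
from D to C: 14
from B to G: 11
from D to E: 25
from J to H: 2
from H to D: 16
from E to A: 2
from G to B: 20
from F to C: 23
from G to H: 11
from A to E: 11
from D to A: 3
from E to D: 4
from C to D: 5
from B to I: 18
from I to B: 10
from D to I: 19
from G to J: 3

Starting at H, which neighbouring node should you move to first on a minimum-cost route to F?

Enumerating some paths:
H → I → B → G → J → F: 5+10+11+3+12 = 41
H → D → E → F: 16+25+10 = 51
H → D → A → E → F: 16+3+11+10 = 40
H → I → D → A → E → F: 5+16+3+11+10 = 45
The minimum is 40 via H → D → A → E → F.
So from H the first move is to D.

D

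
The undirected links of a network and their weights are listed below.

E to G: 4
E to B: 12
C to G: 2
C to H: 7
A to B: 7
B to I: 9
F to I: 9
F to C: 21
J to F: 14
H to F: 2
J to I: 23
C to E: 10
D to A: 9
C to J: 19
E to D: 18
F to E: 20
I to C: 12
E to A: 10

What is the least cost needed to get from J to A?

Settle nodes by increasing distance from J:
J: 0
F: 14  (via J)
H: 16  (via F)
C: 19  (via J)
G: 21  (via C)
I: 23  (via J)
E: 25  (via G)
B: 32  (via I)
A: 35  (via E)
Shortest route: J → C → G → E → A = 35.

35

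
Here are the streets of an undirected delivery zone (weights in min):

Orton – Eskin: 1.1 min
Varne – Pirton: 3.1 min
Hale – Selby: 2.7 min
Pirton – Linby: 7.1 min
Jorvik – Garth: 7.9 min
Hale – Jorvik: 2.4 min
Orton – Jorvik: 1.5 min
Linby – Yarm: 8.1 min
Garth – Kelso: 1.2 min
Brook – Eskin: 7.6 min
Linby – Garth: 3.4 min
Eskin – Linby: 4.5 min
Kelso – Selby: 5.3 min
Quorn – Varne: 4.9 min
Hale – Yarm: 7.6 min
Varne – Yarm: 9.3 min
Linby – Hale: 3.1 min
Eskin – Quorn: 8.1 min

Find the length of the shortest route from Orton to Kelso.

Shortest distances from Orton:
Orton: 0
Eskin: 1.1  (via Orton)
Jorvik: 1.5  (via Orton)
Hale: 3.9  (via Jorvik)
Linby: 5.6  (via Eskin)
Selby: 6.6  (via Hale)
Brook: 8.7  (via Eskin)
Garth: 9  (via Linby)
Quorn: 9.2  (via Eskin)
Kelso: 10.2  (via Garth)
Shortest route: Orton–Eskin–Linby–Garth–Kelso = 10.2 min.

10.2 min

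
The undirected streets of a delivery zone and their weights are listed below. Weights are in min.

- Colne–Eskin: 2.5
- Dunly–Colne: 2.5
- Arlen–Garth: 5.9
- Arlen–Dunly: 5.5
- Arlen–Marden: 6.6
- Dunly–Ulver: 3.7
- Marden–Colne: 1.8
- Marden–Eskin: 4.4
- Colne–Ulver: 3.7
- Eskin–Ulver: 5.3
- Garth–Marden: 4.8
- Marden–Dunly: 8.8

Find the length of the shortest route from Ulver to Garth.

Candidate routes:
Ulver–Dunly–Colne–Marden–Garth: 3.7+2.5+1.8+4.8 = 12.8
Ulver–Colne–Marden–Garth: 3.7+1.8+4.8 = 10.3
The minimum is 10.3 min via Ulver–Colne–Marden–Garth.

10.3 min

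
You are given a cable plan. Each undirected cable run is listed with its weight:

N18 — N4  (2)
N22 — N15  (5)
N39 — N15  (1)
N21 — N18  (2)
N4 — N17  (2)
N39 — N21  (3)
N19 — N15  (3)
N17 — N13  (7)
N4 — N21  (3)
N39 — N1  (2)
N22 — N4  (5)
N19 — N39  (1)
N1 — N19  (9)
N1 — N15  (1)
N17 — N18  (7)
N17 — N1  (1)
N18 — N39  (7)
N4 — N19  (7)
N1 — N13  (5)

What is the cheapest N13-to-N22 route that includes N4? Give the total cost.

Shortest N13→N4: N13 → N1 → N17 → N4 = 8
Shortest N4→N22: N4 → N22 = 5
Total via N4: 8 + 5 = 13.

13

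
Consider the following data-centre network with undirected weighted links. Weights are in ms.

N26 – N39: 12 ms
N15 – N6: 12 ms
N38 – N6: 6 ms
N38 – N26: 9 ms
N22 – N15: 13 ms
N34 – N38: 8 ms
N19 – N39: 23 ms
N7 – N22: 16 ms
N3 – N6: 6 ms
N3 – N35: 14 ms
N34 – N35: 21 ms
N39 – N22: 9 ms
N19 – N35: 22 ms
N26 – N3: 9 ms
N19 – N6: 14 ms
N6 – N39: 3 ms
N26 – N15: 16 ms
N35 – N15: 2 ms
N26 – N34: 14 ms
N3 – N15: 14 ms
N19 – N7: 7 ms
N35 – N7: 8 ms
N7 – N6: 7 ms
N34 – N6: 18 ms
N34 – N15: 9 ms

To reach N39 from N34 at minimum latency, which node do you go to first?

Enumerating some paths:
N34 → N38 → N6 → N39: 8+6+3 = 17
N34 → N26 → N39: 14+12 = 26
N34 → N15 → N6 → N39: 9+12+3 = 24
N34 → N6 → N39: 18+3 = 21
Cheapest is N34 → N38 → N6 → N39 at 17 ms.
So from N34 the first move is to N38.

N38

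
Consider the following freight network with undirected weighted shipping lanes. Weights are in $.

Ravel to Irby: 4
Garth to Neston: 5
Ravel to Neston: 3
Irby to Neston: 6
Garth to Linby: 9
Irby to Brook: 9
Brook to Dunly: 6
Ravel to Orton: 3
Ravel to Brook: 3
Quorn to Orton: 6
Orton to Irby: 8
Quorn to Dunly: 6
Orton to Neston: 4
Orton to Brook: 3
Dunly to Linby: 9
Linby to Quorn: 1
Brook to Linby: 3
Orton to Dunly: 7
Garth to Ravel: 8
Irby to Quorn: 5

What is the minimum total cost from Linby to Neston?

$9

Enumerating some paths:
Linby - Brook - Ravel - Neston: 3+3+3 = 9
Linby - Quorn - Orton - Neston: 1+6+4 = 11
Linby - Brook - Orton - Neston: 3+3+4 = 10
The minimum is $9 via Linby - Brook - Ravel - Neston.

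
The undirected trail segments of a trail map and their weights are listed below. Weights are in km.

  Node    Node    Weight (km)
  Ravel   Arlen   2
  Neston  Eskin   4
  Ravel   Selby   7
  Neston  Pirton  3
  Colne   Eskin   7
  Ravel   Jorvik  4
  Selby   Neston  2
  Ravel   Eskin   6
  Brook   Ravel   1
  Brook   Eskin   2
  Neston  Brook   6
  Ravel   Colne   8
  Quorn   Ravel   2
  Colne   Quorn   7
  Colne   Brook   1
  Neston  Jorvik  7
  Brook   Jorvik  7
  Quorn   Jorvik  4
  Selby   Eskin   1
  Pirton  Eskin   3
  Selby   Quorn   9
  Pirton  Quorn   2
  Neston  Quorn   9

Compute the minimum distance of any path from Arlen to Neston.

8 km

Shortest distances from Arlen:
Arlen: 0
Ravel: 2  (via Arlen)
Brook: 3  (via Ravel)
Quorn: 4  (via Ravel)
Colne: 4  (via Brook)
Eskin: 5  (via Brook)
Pirton: 6  (via Quorn)
Selby: 6  (via Eskin)
Jorvik: 6  (via Ravel)
Neston: 8  (via Selby)
Shortest route: Arlen–Ravel–Brook–Eskin–Selby–Neston = 8 km.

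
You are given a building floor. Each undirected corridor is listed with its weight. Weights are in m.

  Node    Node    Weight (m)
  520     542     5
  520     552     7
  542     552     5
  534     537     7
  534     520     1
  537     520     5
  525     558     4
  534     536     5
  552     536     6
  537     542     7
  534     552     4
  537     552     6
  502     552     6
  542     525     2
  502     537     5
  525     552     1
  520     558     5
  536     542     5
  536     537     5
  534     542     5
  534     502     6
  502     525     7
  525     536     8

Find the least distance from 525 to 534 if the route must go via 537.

13 m

Shortest 525→537: 525–552–537 = 7
Best 537 to 534: 537–520–534 costing 6
Total via 537: 7 + 6 = 13 m.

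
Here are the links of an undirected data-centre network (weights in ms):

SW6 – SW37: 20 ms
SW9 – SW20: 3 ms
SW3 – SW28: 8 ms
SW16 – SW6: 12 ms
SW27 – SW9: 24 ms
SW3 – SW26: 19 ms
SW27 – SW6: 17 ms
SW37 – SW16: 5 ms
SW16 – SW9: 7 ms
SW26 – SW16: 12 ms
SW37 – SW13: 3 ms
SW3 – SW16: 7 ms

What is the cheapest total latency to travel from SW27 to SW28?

Candidate routes:
SW27 → SW6 → SW16 → SW3 → SW28: 17+12+7+8 = 44
SW27 → SW9 → SW16 → SW3 → SW28: 24+7+7+8 = 46
The minimum is 44 ms via SW27 → SW6 → SW16 → SW3 → SW28.

44 ms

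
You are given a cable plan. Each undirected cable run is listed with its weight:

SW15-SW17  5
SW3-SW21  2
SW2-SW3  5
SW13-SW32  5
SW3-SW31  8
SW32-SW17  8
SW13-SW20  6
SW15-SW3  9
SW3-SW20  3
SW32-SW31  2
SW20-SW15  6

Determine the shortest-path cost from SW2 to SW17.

19

Candidate routes:
SW2 - SW3 - SW31 - SW32 - SW17: 5+8+2+8 = 23
SW2 - SW3 - SW15 - SW17: 5+9+5 = 19
The minimum is 19 via SW2 - SW3 - SW15 - SW17.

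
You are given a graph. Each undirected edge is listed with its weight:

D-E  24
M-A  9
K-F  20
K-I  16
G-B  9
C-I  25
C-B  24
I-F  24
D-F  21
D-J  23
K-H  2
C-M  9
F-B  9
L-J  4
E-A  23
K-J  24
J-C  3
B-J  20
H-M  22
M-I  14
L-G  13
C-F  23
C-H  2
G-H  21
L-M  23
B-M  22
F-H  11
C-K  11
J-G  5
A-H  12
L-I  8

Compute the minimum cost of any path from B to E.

54

Compare a few routes:
B–F–D–E: 9+21+24 = 54
B–G–J–C–M–A–E: 9+5+3+9+9+23 = 58
B–F–H–A–E: 9+11+12+23 = 55
B–J–C–H–A–E: 20+3+2+12+23 = 60
The minimum is 54 via B–F–D–E.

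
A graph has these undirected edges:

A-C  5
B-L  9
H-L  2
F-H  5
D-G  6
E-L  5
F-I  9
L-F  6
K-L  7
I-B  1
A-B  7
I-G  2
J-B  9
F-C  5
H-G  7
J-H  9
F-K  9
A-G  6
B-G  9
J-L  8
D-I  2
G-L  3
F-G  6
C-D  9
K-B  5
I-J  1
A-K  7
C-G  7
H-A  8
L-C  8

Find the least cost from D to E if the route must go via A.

Shortest D→A: D → I → B → A = 10
Best A to E: A → G → L → E costing 14
Total via A: 10 + 14 = 24.

24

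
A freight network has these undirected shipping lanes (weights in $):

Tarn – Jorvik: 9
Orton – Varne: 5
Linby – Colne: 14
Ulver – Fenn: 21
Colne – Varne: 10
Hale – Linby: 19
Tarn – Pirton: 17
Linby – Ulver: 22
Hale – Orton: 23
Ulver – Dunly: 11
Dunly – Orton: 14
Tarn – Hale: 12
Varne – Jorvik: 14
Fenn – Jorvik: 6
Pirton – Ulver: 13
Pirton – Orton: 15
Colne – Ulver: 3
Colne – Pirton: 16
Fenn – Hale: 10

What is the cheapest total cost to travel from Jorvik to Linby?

$35

Enumerating some paths:
Jorvik → Fenn → Ulver → Colne → Linby: 6+21+3+14 = 44
Jorvik → Fenn → Hale → Linby: 6+10+19 = 35
Jorvik → Tarn → Hale → Linby: 9+12+19 = 40
Jorvik → Varne → Colne → Linby: 14+10+14 = 38
The minimum is $35 via Jorvik → Fenn → Hale → Linby.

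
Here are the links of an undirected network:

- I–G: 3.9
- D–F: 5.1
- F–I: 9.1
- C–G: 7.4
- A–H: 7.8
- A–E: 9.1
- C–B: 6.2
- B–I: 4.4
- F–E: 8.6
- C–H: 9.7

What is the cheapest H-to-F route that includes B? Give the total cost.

29.4

Shortest H→B: H → C → B = 15.9
Best B to F: B → I → F costing 13.5
Total via B: 15.9 + 13.5 = 29.4.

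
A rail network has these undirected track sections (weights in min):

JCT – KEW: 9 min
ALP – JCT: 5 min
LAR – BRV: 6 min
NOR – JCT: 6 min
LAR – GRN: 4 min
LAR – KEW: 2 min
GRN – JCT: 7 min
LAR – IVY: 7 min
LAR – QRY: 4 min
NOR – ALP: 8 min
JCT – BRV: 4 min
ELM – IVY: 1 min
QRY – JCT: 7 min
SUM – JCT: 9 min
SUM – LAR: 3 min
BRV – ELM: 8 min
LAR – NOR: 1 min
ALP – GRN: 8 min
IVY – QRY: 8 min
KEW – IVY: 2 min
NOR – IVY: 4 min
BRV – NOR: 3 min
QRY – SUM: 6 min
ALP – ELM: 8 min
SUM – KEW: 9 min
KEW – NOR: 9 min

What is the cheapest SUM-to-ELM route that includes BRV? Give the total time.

15 min

Shortest SUM→BRV: SUM–LAR–NOR–BRV = 7
Shortest BRV→ELM: BRV–ELM = 8
Total via BRV: 7 + 8 = 15 min.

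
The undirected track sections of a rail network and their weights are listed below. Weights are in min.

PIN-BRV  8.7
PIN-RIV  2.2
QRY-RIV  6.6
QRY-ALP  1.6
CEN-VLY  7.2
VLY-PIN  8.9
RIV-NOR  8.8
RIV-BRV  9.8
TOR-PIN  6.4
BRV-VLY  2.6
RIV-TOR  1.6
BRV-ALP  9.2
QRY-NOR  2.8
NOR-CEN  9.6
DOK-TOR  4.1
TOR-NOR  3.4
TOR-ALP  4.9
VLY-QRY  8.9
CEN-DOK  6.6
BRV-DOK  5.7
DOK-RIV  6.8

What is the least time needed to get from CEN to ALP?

14 min

Candidate routes:
CEN–NOR–QRY–ALP: 9.6+2.8+1.6 = 14
CEN–DOK–TOR–ALP: 6.6+4.1+4.9 = 15.6
Cheapest is CEN–NOR–QRY–ALP at 14 min.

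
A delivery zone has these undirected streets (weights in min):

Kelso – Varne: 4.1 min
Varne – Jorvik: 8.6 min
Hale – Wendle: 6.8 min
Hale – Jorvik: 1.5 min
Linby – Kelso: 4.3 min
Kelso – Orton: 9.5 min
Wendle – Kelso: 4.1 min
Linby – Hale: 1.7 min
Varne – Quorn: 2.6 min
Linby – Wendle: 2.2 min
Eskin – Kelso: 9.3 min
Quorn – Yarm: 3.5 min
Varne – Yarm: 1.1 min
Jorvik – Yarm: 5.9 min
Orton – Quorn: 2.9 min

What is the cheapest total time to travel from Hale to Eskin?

15.3 min

Shortest distances from Hale:
Hale: 0
Jorvik: 1.5  (via Hale)
Linby: 1.7  (via Hale)
Wendle: 3.9  (via Linby)
Kelso: 6  (via Linby)
Yarm: 7.4  (via Jorvik)
Varne: 8.5  (via Yarm)
Quorn: 10.9  (via Yarm)
Orton: 13.8  (via Quorn)
Eskin: 15.3  (via Kelso)
Shortest route: Hale–Linby–Kelso–Eskin = 15.3 min.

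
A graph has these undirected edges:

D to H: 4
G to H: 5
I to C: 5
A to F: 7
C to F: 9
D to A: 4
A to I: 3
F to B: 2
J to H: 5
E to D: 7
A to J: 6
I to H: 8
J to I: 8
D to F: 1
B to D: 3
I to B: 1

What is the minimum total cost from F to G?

10

Running Dijkstra from F:
F: 0
D: 1  (via F)
B: 2  (via F)
I: 3  (via B)
A: 5  (via D)
H: 5  (via D)
C: 8  (via I)
E: 8  (via D)
G: 10  (via H)
Shortest route: F–D–H–G = 10.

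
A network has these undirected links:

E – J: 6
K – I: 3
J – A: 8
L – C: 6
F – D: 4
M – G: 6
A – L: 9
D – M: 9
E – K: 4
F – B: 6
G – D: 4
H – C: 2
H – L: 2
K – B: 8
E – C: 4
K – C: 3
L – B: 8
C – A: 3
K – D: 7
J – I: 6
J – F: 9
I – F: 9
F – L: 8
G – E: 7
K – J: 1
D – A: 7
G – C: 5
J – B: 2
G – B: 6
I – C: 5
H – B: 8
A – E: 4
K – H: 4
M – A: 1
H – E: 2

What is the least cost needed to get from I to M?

Enumerating some paths:
I–C–A–M: 5+3+1 = 9
I–K–J–A–M: 3+1+8+1 = 13
I–K–C–A–M: 3+3+3+1 = 10
I–K–E–A–M: 3+4+4+1 = 12
Cheapest is I–C–A–M at 9.

9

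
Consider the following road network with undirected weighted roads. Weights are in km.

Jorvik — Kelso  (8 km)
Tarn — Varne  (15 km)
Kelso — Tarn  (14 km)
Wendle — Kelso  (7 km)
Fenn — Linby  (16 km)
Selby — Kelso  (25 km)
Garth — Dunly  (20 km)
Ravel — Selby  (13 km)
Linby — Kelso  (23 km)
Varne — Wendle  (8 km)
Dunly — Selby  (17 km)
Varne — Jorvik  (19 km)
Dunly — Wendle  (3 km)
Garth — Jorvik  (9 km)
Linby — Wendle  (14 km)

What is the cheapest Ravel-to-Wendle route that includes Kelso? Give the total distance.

45 km

Best Ravel to Kelso: Ravel → Selby → Kelso costing 38
Best Kelso to Wendle: Kelso → Wendle costing 7
Total via Kelso: 38 + 7 = 45 km.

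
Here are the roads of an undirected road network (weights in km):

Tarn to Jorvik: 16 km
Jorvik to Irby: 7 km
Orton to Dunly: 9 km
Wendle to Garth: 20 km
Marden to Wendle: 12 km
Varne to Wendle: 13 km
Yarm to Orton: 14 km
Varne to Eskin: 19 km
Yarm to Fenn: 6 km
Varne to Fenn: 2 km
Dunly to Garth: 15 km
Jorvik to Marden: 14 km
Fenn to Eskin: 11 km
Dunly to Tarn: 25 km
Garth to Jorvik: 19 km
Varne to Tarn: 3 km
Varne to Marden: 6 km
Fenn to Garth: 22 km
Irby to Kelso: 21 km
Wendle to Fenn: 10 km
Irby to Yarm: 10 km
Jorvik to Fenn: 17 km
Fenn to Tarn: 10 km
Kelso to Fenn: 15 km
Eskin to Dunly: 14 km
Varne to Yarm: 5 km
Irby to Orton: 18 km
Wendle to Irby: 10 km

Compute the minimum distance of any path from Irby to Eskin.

27 km

Running Dijkstra from Irby:
Irby: 0
Jorvik: 7  (via Irby)
Wendle: 10  (via Irby)
Yarm: 10  (via Irby)
Varne: 15  (via Yarm)
Fenn: 16  (via Yarm)
Tarn: 18  (via Varne)
Orton: 18  (via Irby)
Marden: 21  (via Jorvik)
Kelso: 21  (via Irby)
Garth: 26  (via Jorvik)
Eskin: 27  (via Fenn)
Shortest route: Irby → Yarm → Fenn → Eskin = 27 km.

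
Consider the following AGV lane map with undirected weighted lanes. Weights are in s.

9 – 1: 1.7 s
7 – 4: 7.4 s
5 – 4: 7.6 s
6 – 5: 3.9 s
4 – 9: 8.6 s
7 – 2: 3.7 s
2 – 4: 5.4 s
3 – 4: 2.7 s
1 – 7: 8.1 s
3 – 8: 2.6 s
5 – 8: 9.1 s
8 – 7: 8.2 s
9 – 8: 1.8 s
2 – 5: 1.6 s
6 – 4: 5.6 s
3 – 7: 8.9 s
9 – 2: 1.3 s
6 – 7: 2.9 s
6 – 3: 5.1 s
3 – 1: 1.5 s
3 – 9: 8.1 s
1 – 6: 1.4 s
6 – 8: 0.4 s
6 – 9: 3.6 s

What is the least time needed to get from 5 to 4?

Compare a few routes:
5 - 2 - 4: 1.6+5.4 = 7
5 - 4: 7.6 = 7.6
Cheapest is 5 - 2 - 4 at 7 s.

7 s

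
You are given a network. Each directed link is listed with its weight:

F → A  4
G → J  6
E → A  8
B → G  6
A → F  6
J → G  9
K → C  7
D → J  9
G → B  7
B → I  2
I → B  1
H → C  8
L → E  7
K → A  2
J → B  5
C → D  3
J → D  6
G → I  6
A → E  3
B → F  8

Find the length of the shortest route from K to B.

Compare a few routes:
K - C - D - J - B: 7+3+9+5 = 24
K - C - D - J - G - I - B: 7+3+9+9+6+1 = 35
Cheapest is K - C - D - J - B at 24.

24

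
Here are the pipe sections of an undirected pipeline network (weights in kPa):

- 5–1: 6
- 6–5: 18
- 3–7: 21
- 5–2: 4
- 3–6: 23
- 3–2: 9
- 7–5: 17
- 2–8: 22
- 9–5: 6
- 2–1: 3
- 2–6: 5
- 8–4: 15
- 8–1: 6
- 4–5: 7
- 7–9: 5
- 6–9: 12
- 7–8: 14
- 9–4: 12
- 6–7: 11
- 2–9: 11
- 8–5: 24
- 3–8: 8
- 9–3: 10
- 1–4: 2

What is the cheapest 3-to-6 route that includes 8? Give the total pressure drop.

Shortest 3→8: 3 → 8 = 8
Best 8 to 6: 8 → 1 → 2 → 6 costing 14
Total via 8: 8 + 14 = 22 kPa.

22 kPa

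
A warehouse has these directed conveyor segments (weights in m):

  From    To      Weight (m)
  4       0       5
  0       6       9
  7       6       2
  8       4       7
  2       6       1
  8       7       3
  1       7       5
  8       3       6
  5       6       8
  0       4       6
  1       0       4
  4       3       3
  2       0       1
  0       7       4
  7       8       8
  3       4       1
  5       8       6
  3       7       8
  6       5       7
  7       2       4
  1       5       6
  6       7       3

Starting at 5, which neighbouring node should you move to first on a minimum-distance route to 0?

Compare a few routes:
5 → 8 → 7 → 2 → 0: 6+3+4+1 = 14
5 → 6 → 7 → 2 → 0: 8+3+4+1 = 16
Cheapest is 5 → 8 → 7 → 2 → 0 at 14 m.
So from 5 the first move is to 8.

8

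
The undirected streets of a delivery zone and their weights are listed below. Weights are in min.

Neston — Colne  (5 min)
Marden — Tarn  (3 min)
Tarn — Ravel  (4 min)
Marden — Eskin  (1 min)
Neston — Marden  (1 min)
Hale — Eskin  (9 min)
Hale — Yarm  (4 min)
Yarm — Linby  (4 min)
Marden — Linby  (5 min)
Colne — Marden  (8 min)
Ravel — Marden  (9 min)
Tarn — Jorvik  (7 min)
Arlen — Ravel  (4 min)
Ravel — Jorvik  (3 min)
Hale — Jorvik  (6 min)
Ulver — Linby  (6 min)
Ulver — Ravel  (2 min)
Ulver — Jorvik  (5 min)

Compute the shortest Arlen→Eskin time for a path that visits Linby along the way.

18 min

Best Arlen to Linby: Arlen → Ravel → Ulver → Linby costing 12
Best Linby to Eskin: Linby → Marden → Eskin costing 6
Total via Linby: 12 + 6 = 18 min.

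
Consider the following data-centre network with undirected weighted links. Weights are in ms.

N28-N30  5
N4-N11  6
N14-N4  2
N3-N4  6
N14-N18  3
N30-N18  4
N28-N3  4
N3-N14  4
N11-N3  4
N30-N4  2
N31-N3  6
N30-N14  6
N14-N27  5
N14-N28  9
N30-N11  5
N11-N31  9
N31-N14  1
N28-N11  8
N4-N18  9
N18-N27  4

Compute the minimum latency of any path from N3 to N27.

9 ms

Enumerating some paths:
N3 → N14 → N18 → N27: 4+3+4 = 11
N3 → N14 → N27: 4+5 = 9
N3 → N31 → N14 → N27: 6+1+5 = 12
The minimum is 9 ms via N3 → N14 → N27.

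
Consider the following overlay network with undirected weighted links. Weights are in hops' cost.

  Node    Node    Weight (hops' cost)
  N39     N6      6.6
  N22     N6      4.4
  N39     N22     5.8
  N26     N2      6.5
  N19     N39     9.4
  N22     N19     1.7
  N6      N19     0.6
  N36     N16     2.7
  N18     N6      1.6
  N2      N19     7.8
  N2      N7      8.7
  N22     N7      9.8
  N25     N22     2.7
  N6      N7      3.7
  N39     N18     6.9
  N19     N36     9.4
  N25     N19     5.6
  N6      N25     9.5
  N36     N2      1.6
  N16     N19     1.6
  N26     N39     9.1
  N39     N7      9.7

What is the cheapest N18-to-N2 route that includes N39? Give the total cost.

Shortest N18→N39: N18–N39 = 6.9
Best N39 to N2: N39–N6–N19–N16–N36–N2 costing 13.1
Total via N39: 6.9 + 13.1 = 20 hops' cost.

20 hops' cost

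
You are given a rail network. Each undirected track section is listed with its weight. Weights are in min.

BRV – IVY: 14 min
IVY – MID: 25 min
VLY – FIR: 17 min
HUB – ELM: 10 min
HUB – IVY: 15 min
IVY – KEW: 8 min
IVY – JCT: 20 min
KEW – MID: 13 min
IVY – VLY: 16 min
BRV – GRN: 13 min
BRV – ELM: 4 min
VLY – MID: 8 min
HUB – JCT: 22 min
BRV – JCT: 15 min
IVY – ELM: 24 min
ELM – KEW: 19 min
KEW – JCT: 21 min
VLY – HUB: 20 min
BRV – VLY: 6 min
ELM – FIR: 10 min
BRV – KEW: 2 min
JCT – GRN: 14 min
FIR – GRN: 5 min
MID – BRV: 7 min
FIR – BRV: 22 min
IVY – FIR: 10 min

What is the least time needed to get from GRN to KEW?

15 min

Running Dijkstra from GRN:
GRN: 0
FIR: 5  (via GRN)
BRV: 13  (via GRN)
JCT: 14  (via GRN)
IVY: 15  (via FIR)
KEW: 15  (via BRV)
Shortest route: GRN–BRV–KEW = 15 min.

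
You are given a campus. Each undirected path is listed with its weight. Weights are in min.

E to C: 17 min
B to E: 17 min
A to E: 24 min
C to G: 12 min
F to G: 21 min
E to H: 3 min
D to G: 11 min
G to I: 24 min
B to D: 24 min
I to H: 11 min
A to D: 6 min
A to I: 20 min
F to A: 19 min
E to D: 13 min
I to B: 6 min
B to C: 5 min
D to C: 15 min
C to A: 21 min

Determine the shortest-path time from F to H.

41 min

Shortest distances from F:
F: 0
A: 19  (via F)
G: 21  (via F)
D: 25  (via A)
C: 33  (via G)
B: 38  (via C)
E: 38  (via D)
I: 39  (via A)
H: 41  (via E)
Shortest route: F → A → D → E → H = 41 min.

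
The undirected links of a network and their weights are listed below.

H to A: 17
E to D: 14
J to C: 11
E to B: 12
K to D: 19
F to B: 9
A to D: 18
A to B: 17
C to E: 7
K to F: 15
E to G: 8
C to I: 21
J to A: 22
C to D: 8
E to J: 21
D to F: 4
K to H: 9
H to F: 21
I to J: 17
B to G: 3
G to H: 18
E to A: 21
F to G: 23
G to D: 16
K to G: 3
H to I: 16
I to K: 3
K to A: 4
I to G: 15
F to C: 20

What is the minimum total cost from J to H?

Settle nodes by increasing distance from J:
J: 0
C: 11  (via J)
I: 17  (via J)
E: 18  (via C)
D: 19  (via C)
K: 20  (via I)
A: 22  (via J)
F: 23  (via D)
G: 23  (via K)
B: 26  (via G)
H: 29  (via K)
Shortest route: J–I–K–H = 29.

29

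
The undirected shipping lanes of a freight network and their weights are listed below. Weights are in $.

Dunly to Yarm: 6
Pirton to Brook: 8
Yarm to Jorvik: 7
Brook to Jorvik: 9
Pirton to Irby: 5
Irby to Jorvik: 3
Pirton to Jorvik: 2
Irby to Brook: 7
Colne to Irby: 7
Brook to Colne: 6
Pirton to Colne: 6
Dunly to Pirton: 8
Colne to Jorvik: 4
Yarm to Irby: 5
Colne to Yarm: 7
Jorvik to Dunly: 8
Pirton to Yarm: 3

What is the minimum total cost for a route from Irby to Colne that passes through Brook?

$13

Shortest Irby→Brook: Irby–Brook = 7
Best Brook to Colne: Brook–Colne costing 6
Total via Brook: 7 + 6 = $13.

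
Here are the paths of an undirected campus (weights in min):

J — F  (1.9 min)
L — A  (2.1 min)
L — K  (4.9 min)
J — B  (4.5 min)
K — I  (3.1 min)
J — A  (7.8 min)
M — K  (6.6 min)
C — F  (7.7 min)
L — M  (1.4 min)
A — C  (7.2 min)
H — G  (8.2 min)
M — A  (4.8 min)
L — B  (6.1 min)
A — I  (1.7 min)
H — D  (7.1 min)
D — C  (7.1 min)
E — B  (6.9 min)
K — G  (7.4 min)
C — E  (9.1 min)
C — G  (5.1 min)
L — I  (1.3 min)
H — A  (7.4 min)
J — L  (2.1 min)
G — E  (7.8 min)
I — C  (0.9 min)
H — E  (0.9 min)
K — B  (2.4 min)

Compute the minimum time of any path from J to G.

Compare a few routes:
J → L → A → I → C → G: 2.1+2.1+1.7+0.9+5.1 = 11.9
J → L → I → C → G: 2.1+1.3+0.9+5.1 = 9.4
The minimum is 9.4 min via J → L → I → C → G.

9.4 min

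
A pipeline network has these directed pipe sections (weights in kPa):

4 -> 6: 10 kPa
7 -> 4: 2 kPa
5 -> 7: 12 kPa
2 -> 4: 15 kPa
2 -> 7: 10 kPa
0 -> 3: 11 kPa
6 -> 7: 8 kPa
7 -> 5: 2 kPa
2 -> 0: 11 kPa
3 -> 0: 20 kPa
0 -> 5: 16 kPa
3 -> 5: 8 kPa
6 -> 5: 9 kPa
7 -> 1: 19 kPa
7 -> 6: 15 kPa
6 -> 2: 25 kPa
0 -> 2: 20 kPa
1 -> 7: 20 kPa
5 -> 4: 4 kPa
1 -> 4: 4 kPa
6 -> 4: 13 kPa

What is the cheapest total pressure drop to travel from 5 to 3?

Enumerating some paths:
5 → 7 → 4 → 6 → 2 → 0 → 3: 12+2+10+25+11+11 = 71
5 → 4 → 6 → 2 → 0 → 3: 4+10+25+11+11 = 61
The minimum is 61 kPa via 5 → 4 → 6 → 2 → 0 → 3.

61 kPa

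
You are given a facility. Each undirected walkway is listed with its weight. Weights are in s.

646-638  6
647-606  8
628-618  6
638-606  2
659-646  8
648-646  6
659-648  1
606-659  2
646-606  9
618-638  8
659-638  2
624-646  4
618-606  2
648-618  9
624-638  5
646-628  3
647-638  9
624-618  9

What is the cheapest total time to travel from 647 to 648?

11 s

Shortest distances from 647:
647: 0
606: 8  (via 647)
638: 9  (via 647)
618: 10  (via 606)
659: 10  (via 606)
648: 11  (via 659)
Shortest route: 647–606–659–648 = 11 s.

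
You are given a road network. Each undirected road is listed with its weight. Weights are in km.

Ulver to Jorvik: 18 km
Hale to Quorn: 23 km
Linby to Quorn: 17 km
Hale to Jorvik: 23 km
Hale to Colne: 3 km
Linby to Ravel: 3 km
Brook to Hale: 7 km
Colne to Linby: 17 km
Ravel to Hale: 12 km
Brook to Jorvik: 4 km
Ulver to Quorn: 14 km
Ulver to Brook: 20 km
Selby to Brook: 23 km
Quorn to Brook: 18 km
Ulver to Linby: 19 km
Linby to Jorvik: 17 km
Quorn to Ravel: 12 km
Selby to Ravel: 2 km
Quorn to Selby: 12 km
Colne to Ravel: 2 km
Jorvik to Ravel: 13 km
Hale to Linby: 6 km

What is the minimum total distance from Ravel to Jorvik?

Settle nodes by increasing distance from Ravel:
Ravel: 0
Selby: 2  (via Ravel)
Colne: 2  (via Ravel)
Linby: 3  (via Ravel)
Hale: 5  (via Colne)
Brook: 12  (via Hale)
Quorn: 12  (via Ravel)
Jorvik: 13  (via Ravel)
Shortest route: Ravel–Jorvik = 13 km.

13 km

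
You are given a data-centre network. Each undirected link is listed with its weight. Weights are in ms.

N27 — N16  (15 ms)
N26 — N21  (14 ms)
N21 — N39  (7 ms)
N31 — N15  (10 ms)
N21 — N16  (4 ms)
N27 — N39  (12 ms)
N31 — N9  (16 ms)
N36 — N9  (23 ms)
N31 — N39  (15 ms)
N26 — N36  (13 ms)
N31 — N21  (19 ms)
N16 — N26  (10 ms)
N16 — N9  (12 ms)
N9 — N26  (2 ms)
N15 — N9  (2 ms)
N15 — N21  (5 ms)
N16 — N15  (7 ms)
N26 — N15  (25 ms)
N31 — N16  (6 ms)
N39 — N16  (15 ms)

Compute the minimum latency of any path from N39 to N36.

Shortest distances from N39:
N39: 0
N21: 7  (via N39)
N16: 11  (via N21)
N15: 12  (via N21)
N27: 12  (via N39)
N9: 14  (via N15)
N31: 15  (via N39)
N26: 16  (via N9)
N36: 29  (via N26)
Shortest route: N39 → N21 → N15 → N9 → N26 → N36 = 29 ms.

29 ms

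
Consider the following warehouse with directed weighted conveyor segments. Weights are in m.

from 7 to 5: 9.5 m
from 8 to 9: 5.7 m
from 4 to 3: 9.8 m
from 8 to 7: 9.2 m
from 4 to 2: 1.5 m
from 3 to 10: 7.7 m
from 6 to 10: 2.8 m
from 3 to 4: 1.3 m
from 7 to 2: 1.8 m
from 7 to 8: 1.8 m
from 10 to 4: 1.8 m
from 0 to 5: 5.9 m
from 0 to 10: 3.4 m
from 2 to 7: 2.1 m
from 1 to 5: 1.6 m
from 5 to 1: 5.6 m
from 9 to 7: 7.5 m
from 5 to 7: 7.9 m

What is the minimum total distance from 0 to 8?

10.6 m

Candidate routes:
0 - 10 - 4 - 2 - 7 - 8: 3.4+1.8+1.5+2.1+1.8 = 10.6
0 - 5 - 7 - 8: 5.9+7.9+1.8 = 15.6
The minimum is 10.6 m via 0 - 10 - 4 - 2 - 7 - 8.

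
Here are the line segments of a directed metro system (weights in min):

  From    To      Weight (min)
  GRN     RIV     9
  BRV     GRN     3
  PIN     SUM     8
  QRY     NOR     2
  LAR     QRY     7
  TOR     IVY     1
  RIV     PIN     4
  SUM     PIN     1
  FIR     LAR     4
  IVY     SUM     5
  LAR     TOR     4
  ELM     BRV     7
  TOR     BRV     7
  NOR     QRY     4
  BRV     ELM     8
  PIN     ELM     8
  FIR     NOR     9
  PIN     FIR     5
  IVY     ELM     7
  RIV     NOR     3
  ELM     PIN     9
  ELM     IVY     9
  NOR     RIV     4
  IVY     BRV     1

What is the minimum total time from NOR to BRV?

23 min

Settle nodes by increasing distance from NOR:
NOR: 0
QRY: 4  (via NOR)
RIV: 4  (via NOR)
PIN: 8  (via RIV)
FIR: 13  (via PIN)
SUM: 16  (via PIN)
ELM: 16  (via PIN)
LAR: 17  (via FIR)
TOR: 21  (via LAR)
IVY: 22  (via TOR)
BRV: 23  (via ELM)
Shortest route: NOR–RIV–PIN–ELM–BRV = 23 min.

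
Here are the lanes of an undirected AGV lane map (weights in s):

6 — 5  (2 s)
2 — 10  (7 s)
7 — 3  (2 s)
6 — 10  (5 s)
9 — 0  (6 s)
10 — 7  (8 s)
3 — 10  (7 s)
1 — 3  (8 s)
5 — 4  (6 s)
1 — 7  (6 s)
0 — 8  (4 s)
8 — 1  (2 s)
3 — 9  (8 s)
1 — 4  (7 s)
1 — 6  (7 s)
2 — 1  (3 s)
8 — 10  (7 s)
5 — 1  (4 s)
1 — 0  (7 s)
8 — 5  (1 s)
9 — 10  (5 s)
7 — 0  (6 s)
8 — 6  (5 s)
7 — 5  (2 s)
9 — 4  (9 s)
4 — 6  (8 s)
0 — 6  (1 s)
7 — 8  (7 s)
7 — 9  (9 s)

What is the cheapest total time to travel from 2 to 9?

Running Dijkstra from 2:
2: 0
1: 3  (via 2)
8: 5  (via 1)
5: 6  (via 8)
10: 7  (via 2)
6: 8  (via 5)
7: 8  (via 5)
0: 9  (via 8)
3: 10  (via 7)
4: 10  (via 1)
9: 12  (via 10)
Shortest route: 2–10–9 = 12 s.

12 s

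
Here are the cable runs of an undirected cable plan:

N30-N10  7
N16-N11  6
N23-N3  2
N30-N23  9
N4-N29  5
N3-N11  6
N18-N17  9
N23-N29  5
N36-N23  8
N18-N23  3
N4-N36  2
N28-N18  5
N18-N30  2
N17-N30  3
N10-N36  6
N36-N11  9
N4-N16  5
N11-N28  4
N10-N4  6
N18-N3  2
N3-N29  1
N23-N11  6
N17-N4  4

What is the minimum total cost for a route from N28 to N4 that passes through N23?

16

Best N28 to N23: N28 → N18 → N23 costing 8
Best N23 to N4: N23 → N3 → N29 → N4 costing 8
Total via N23: 8 + 8 = 16.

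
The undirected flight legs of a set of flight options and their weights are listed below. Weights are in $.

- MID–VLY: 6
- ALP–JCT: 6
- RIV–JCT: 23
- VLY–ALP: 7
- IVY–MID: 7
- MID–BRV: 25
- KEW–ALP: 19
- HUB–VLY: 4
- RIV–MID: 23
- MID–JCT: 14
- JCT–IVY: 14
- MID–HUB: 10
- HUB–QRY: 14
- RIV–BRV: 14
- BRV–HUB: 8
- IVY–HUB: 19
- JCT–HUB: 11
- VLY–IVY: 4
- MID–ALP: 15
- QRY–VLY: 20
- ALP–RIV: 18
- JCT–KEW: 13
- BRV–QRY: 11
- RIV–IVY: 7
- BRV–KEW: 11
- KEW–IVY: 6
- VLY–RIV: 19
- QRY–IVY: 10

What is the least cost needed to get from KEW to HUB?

Enumerating some paths:
KEW - BRV - HUB: 11+8 = 19
KEW - IVY - VLY - HUB: 6+4+4 = 14
Cheapest is KEW - IVY - VLY - HUB at $14.

$14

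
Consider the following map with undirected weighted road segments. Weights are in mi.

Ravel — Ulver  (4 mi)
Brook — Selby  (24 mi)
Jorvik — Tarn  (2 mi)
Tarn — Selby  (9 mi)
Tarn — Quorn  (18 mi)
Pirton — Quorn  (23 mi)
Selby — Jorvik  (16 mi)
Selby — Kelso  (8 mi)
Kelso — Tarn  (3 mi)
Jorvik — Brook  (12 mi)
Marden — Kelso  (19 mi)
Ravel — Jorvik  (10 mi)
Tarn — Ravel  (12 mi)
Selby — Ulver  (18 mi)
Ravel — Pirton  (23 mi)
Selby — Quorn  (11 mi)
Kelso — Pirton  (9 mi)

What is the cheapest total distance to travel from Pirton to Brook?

Enumerating some paths:
Pirton → Kelso → Tarn → Jorvik → Brook: 9+3+2+12 = 26
Pirton → Kelso → Selby → Tarn → Jorvik → Brook: 9+8+9+2+12 = 40
Cheapest is Pirton → Kelso → Tarn → Jorvik → Brook at 26 mi.

26 mi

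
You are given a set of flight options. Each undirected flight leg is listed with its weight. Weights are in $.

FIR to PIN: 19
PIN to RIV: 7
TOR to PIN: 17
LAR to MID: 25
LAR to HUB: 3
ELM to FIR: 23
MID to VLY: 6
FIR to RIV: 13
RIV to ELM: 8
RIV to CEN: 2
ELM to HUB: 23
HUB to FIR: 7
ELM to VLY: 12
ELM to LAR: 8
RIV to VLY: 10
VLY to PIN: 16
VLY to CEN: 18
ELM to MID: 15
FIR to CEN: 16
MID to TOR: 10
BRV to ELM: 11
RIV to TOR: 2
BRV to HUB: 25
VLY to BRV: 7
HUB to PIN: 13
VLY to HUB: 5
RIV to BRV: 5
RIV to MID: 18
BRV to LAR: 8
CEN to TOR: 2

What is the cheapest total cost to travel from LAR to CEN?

$15

Settle nodes by increasing distance from LAR:
LAR: 0
HUB: 3  (via LAR)
ELM: 8  (via LAR)
VLY: 8  (via HUB)
BRV: 8  (via LAR)
FIR: 10  (via HUB)
RIV: 13  (via BRV)
MID: 14  (via VLY)
CEN: 15  (via RIV)
Shortest route: LAR → BRV → RIV → CEN = $15.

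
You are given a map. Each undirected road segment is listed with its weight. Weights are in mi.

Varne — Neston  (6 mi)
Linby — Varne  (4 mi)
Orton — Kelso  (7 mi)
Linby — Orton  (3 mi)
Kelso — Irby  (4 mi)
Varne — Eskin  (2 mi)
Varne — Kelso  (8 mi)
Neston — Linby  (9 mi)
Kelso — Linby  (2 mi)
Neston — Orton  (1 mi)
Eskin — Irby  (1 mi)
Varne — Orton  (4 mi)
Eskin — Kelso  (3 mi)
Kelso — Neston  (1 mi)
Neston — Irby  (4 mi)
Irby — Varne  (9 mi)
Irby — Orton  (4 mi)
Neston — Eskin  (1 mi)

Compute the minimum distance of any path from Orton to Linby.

3 mi

Compare a few routes:
Orton - Neston - Kelso - Linby: 1+1+2 = 4
Orton - Linby: 3 = 3
Cheapest is Orton - Linby at 3 mi.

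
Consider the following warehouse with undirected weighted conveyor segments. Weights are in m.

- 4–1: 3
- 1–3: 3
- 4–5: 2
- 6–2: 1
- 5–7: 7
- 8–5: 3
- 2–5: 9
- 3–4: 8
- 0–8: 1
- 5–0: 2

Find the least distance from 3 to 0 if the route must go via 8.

12 m

Best 3 to 8: 3–1–4–5–8 costing 11
Best 8 to 0: 8–0 costing 1
Total via 8: 11 + 1 = 12 m.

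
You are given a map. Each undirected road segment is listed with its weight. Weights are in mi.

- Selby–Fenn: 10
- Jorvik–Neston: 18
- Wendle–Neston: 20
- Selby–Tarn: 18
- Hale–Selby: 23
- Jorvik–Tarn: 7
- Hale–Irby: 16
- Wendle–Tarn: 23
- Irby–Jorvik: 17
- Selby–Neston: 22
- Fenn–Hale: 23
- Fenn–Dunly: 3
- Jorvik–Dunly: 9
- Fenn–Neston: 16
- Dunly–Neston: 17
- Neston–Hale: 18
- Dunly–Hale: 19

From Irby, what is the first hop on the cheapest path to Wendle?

Compare a few routes:
Irby - Hale - Neston - Wendle: 16+18+20 = 54
Irby - Jorvik - Tarn - Wendle: 17+7+23 = 47
The minimum is 47 mi via Irby - Jorvik - Tarn - Wendle.
So from Irby the first move is to Jorvik.

Jorvik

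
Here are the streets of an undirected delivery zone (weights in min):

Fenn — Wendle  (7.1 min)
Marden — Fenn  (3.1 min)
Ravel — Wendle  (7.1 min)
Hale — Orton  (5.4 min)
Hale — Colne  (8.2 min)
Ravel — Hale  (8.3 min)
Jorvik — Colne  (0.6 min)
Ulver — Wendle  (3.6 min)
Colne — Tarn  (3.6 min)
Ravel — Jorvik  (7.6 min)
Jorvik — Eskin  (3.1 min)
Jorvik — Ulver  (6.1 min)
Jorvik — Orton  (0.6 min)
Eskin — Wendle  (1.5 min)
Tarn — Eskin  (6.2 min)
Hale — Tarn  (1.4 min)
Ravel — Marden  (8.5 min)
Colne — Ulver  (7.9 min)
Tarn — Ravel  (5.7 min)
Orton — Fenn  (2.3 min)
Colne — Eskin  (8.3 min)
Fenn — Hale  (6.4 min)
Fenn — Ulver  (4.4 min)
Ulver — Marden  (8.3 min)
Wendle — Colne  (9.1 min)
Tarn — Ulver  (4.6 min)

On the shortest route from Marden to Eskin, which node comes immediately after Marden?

Fenn

Enumerating some paths:
Marden–Fenn–Orton–Jorvik–Eskin: 3.1+2.3+0.6+3.1 = 9.1
Marden–Fenn–Ulver–Wendle–Eskin: 3.1+4.4+3.6+1.5 = 12.6
Marden–Fenn–Wendle–Eskin: 3.1+7.1+1.5 = 11.7
Cheapest is Marden–Fenn–Orton–Jorvik–Eskin at 9.1 min.
So from Marden the first move is to Fenn.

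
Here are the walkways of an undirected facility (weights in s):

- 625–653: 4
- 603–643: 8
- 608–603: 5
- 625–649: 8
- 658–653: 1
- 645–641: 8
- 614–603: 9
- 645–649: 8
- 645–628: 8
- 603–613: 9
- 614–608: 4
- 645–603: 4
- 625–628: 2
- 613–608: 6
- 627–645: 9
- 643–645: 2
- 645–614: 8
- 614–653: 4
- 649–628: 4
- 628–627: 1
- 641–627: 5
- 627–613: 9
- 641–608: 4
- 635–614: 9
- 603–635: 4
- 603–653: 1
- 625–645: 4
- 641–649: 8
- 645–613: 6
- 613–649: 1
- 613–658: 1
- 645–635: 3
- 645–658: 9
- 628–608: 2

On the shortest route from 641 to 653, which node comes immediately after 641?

608

Enumerating some paths:
641–608–603–653: 4+5+1 = 10
641–627–628–625–653: 5+1+2+4 = 12
641–649–613–658–653: 8+1+1+1 = 11
The minimum is 10 s via 641–608–603–653.
So from 641 the first move is to 608.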